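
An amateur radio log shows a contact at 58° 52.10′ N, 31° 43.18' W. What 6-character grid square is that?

HO48du

Add 180° to longitude and 90° to latitude: 148.2803, 148.8683.
Field: lon ⌊148.2803/20⌋ = 7 → H; lat ⌊148.8683/10⌋ = 14 → O.
Square: lon ⌊8.2803/2⌋ = 4; lat ⌊8.8683/1⌋ = 8.
Subsquare: lon ⌊0.2803/0.0833333⌋ = 3 → d; lat ⌊0.8683/0.0416667⌋ = 20 → u.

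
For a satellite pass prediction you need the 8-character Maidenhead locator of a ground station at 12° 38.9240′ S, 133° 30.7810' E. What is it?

PH67si14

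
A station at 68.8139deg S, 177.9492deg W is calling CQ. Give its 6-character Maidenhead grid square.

Shift to the Maidenhead origin (180°W, 90°S): lon 2.0508, lat 21.1861.
Field: 2.0508/20 → 0 → A, 21.1861/10 → 2 → C; chars AC.
Square: 2.0508/2 → 1, 1.1861/1 → 1; chars 11.
Subsquare: 0.0508/0.0833333 → 0 → a, 0.1861/0.0416667 → 4 → e; chars ae.

AC11ae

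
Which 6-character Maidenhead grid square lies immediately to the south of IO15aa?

IO14ax

Latitude subsquare a = 0; −1 → -1, wraps to 23 = x, carry into square.
Latitude square 5; −1 → 4.
The longitude characters are unchanged.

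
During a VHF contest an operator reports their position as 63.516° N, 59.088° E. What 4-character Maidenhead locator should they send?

LP93

Shift to the Maidenhead origin (180°W, 90°S): lon 239.09, lat 153.52.
Field: lon ⌊239.09/20⌋ = 11 → L; lat ⌊153.52/10⌋ = 15 → P.
Square: lon ⌊19.09/2⌋ = 9; lat ⌊3.52/1⌋ = 3.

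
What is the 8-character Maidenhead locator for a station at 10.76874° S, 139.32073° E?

PH99pf85

Offset from 180°W / 90°S: lon 319.32073°, lat 79.23126°.
Field (20°×10°, letters A–R): 319.32073/20 → 15 → P, 79.23126/10 → 7 → H; chars PH.
Square (2°×1°, digits 0–9): 19.32073/2 → 9, 9.23126/1 → 9; chars 99.
Subsquare (5′×2.5′, letters a–x): 1.32073/0.0833333 → 15 → p, 0.23126/0.0416667 → 5 → f; chars pf.
Extended square (30″×15″, digits 0–9): 0.07073/0.00833333 → 8, 0.02293/0.00416667 → 5; chars 85.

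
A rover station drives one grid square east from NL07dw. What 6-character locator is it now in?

Longitude subsquare d = 3; +1 → 4 = e.
The latitude characters are unchanged.

NL07ew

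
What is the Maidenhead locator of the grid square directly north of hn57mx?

HN58ma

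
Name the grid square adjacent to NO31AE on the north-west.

NO21xf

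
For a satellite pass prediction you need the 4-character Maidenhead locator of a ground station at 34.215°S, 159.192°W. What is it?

Shift to the Maidenhead origin (180°W, 90°S): lon 20.81, lat 55.78.
Field: lon ⌊20.81/20⌋ = 1 → B; lat ⌊55.78/10⌋ = 5 → F.
Square: lon ⌊0.81/2⌋ = 0; lat ⌊5.78/1⌋ = 5.

BF05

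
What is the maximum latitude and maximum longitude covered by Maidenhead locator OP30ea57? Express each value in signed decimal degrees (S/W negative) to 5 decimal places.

Field O=14, P=15: +14·20° lon, +15·10° lat → SW at lon 100°, lat 60°.
Square 3, 0: +3·2° lon, +0·1° lat → SW at lon 106°, lat 60°.
Subsquare e=4, a=0: +4·0.0833333° lon, +0·0.0416667° lat → SW at lon 106.333°, lat 60°.
Extended square 5, 7: +5·0.00833333° lon, +7·0.00416667° lat → SW at lon 106.375°, lat 60.0292°.
Cell spans 0.00833333° lon × 0.00416667° lat. NE corner is SW corner plus one full cell.
latitude 60.03333, longitude 106.38333.

60.03333, 106.38333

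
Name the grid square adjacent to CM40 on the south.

CL49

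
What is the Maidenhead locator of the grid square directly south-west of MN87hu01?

Longitude extended square 0; −1 → -1, wraps to 9, carry into subsquare.
Longitude subsquare h = 7; −1 → 6 = g.
Latitude extended square 1; −1 → 0.

MN87gu90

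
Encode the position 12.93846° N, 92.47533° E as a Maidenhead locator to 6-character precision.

NK62fw

Add 180° to longitude and 90° to latitude: 272.4753, 102.9385.
Field: 272.4753/20 → 13 → N, 102.9385/10 → 10 → K; chars NK.
Square: 12.4753/2 → 6, 2.9385/1 → 2; chars 62.
Subsquare: 0.4753/0.0833333 → 5 → f, 0.9385/0.0416667 → 22 → w; chars fw.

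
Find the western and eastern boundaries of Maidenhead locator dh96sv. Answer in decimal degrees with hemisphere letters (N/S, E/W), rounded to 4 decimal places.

100.5000° W, 100.4167° W

Field D=3, H=7: +3·20° lon, +7·10° lat → SW at lon -120°, lat -20°.
Square 9, 6: +9·2° lon, +6·1° lat → SW at lon -102°, lat -14°.
Subsquare s=18, v=21: +18·0.0833333° lon, +21·0.0416667° lat → SW at lon -100.5°, lat -13.125°.
Cell spans 0.0833333° lon × 0.0416667° lat.
west 100.5000° W, east 100.4167° W.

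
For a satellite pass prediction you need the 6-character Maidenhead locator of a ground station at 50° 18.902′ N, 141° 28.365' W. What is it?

BO90gh

Add 180° to longitude and 90° to latitude: 38.5273, 140.3150.
Field: 38.5273/20 → 1 → B, 140.3150/10 → 14 → O; chars BO.
Square: 18.5273/2 → 9, 0.3150/1 → 0; chars 90.
Subsquare: 0.5273/0.0833333 → 6 → g, 0.3150/0.0416667 → 7 → h; chars gh.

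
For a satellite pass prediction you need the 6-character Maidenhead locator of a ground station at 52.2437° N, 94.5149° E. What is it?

NO72gf

Add 180° to longitude and 90° to latitude: 274.5149, 142.2437.
Field: 274.5149/20 → 13 → N, 142.2437/10 → 14 → O; chars NO.
Square: 14.5149/2 → 7, 2.2437/1 → 2; chars 72.
Subsquare: 0.5149/0.0833333 → 6 → g, 0.2437/0.0416667 → 5 → f; chars gf.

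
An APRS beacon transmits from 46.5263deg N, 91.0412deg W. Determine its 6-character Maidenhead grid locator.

EN46lm

Shift to the Maidenhead origin (180°W, 90°S): lon 88.9588, lat 136.5263.
Field: 88.9588/20 → 4 → E, 136.5263/10 → 13 → N; chars EN.
Square: 8.9588/2 → 4, 6.5263/1 → 6; chars 46.
Subsquare: 0.9588/0.0833333 → 11 → l, 0.5263/0.0416667 → 12 → m; chars lm.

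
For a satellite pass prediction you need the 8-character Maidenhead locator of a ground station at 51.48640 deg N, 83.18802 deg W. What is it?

EO81jl76

Shift to the Maidenhead origin (180°W, 90°S): lon 96.81198, lat 141.48640.
Field: lon ⌊96.81198/20⌋ = 4 → E; lat ⌊141.48640/10⌋ = 14 → O.
Square: lon ⌊16.81198/2⌋ = 8; lat ⌊1.48640/1⌋ = 1.
Subsquare: lon ⌊0.81198/0.0833333⌋ = 9 → j; lat ⌊0.48640/0.0416667⌋ = 11 → l.
Extended square: lon ⌊0.06198/0.00833333⌋ = 7; lat ⌊0.02807/0.00416667⌋ = 6.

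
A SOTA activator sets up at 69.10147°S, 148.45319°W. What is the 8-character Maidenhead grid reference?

BC50sv55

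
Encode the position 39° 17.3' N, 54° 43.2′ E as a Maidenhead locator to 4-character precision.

LM79

Shift to the Maidenhead origin (180°W, 90°S): lon 234.72, lat 129.29.
Field (20°×10°, letters A–R): 234.72/20 → 11 → L, 129.29/10 → 12 → M; chars LM.
Square (2°×1°, digits 0–9): 14.72/2 → 7, 9.29/1 → 9; chars 79.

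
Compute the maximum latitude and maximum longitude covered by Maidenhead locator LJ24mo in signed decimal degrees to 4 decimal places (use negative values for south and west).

4.6250, 45.0833

Field L=11, J=9: +11·20° lon, +9·10° lat → SW at lon 40°, lat 0°.
Square 2, 4: +2·2° lon, +4·1° lat → SW at lon 44°, lat 4°.
Subsquare m=12, o=14: +12·0.0833333° lon, +14·0.0416667° lat → SW at lon 45°, lat 4.58333°.
Cell spans 0.0833333° lon × 0.0416667° lat. NE corner is SW corner plus one full cell.
latitude 4.6250, longitude 45.0833.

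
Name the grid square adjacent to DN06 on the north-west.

CN97

Longitude square 0; −1 → -1, wraps to 9, carry into field.
Longitude field D = 3; −1 → 2 = C.
Latitude square 6; +1 → 7.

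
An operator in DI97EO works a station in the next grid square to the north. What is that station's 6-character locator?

DI97ep

Latitude subsquare o = 14; +1 → 15 = p.
The longitude characters are unchanged.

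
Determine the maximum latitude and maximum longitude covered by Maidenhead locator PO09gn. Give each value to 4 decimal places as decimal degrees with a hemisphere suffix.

59.5833° N, 120.5833° E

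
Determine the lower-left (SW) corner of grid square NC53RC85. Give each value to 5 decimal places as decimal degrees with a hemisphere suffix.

66.89583° S, 91.48333° E

Field N=13, C=2: +13·20° lon, +2·10° lat → SW at lon 80°, lat -70°.
Square 5, 3: +5·2° lon, +3·1° lat → SW at lon 90°, lat -67°.
Subsquare r=17, c=2: +17·0.0833333° lon, +2·0.0416667° lat → SW at lon 91.4167°, lat -66.9167°.
Extended square 8, 5: +8·0.00833333° lon, +5·0.00416667° lat → SW at lon 91.4833°, lat -66.8958°.
latitude 66.89583° S, longitude 91.48333° E.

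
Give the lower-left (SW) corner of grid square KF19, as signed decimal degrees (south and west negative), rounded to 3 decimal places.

-31.000, 22.000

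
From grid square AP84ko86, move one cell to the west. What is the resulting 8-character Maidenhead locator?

AP84ko76

Longitude extended square 8; −1 → 7.
The latitude characters are unchanged.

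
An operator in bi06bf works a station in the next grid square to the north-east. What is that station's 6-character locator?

BI06cg

Longitude subsquare b = 1; +1 → 2 = c.
Latitude subsquare f = 5; +1 → 6 = g.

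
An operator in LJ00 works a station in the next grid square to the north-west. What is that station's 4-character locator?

KJ91

Longitude square 0; −1 → -1, wraps to 9, carry into field.
Longitude field L = 11; −1 → 10 = K.
Latitude square 0; +1 → 1.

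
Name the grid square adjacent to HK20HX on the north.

Latitude subsquare x = 23; +1 → 24, wraps to 0 = a, carry into square.
Latitude square 0; +1 → 1.
The longitude characters are unchanged.

HK21ha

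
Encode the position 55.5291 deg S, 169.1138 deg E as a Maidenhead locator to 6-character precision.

RD44nl

Add 180° to longitude and 90° to latitude: 349.1138, 34.4709.
Field: lon ⌊349.1138/20⌋ = 17 → R; lat ⌊34.4709/10⌋ = 3 → D.
Square: lon ⌊9.1138/2⌋ = 4; lat ⌊4.4709/1⌋ = 4.
Subsquare: lon ⌊1.1138/0.0833333⌋ = 13 → n; lat ⌊0.4709/0.0416667⌋ = 11 → l.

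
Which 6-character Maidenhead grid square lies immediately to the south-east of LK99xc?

MK09ab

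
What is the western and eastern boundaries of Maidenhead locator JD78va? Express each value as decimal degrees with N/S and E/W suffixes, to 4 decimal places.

15.7500° E, 15.8333° E

Field J=9, D=3: +9·20° lon, +3·10° lat → SW at lon 0°, lat -60°.
Square 7, 8: +7·2° lon, +8·1° lat → SW at lon 14°, lat -52°.
Subsquare v=21, a=0: +21·0.0833333° lon, +0·0.0416667° lat → SW at lon 15.75°, lat -52°.
Cell spans 0.0833333° lon × 0.0416667° lat.
west 15.7500° E, east 15.8333° E.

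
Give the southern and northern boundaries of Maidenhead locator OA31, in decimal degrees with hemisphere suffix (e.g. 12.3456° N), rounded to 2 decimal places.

89.00° S, 88.00° S

Field O=14, A=0: +14·20° lon, +0·10° lat → SW at lon 100°, lat -90°.
Square 3, 1: +3·2° lon, +1·1° lat → SW at lon 106°, lat -89°.
Cell spans 2° lon × 1° lat.
south 89.00° S, north 88.00° S.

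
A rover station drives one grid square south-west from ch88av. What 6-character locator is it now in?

CH78xu

Longitude subsquare a = 0; −1 → -1, wraps to 23 = x, carry into square.
Longitude square 8; −1 → 7.
Latitude subsquare v = 21; −1 → 20 = u.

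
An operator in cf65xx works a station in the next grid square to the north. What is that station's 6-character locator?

CF66xa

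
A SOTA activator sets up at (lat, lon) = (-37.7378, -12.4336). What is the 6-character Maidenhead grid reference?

Offset from 180°W / 90°S: lon 167.5664°, lat 52.2622°.
Field: lon ⌊167.5664/20⌋ = 8 → I; lat ⌊52.2622/10⌋ = 5 → F.
Square: lon ⌊7.5664/2⌋ = 3; lat ⌊2.2622/1⌋ = 2.
Subsquare: lon ⌊1.5664/0.0833333⌋ = 18 → s; lat ⌊0.2622/0.0416667⌋ = 6 → g.

IF32sg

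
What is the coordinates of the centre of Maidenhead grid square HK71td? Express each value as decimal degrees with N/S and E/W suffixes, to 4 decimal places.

11.1458° N, 24.3750° W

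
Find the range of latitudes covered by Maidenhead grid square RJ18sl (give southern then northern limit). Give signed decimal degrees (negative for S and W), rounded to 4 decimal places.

8.4583, 8.5000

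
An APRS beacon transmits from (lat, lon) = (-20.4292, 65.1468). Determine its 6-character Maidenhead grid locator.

Shift to the Maidenhead origin (180°W, 90°S): lon 245.1468, lat 69.5708.
Field: 245.1468/20 → 12 → M, 69.5708/10 → 6 → G; chars MG.
Square: 5.1468/2 → 2, 9.5708/1 → 9; chars 29.
Subsquare: 1.1468/0.0833333 → 13 → n, 0.5708/0.0416667 → 13 → n; chars nn.

MG29nn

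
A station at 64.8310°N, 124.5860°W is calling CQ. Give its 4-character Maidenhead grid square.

Offset from 180°W / 90°S: lon 55.41°, lat 154.83°.
Field: lon ⌊55.41/20⌋ = 2 → C; lat ⌊154.83/10⌋ = 15 → P.
Square: lon ⌊15.41/2⌋ = 7; lat ⌊4.83/1⌋ = 4.

CP74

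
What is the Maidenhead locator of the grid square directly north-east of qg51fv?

QG51gw

Longitude subsquare f = 5; +1 → 6 = g.
Latitude subsquare v = 21; +1 → 22 = w.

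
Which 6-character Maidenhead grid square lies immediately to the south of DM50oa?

DL59ox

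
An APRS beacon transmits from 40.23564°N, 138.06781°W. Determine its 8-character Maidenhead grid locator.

CN00xf16

Add 180° to longitude and 90° to latitude: 41.93219, 130.23564.
Field (20°×10°, letters A–R): lon ⌊41.93219/20⌋ = 2 → C; lat ⌊130.23564/10⌋ = 13 → N.
Square (2°×1°, digits 0–9): lon ⌊1.93219/2⌋ = 0; lat ⌊0.23564/1⌋ = 0.
Subsquare (5′×2.5′, letters a–x): lon ⌊1.93219/0.0833333⌋ = 23 → x; lat ⌊0.23564/0.0416667⌋ = 5 → f.
Extended square (30″×15″, digits 0–9): lon ⌊0.01552/0.00833333⌋ = 1; lat ⌊0.02731/0.00416667⌋ = 6.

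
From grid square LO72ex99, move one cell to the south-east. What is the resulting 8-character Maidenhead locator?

LO72fx08

Longitude extended square 9; +1 → 10, wraps to 0, carry into subsquare.
Longitude subsquare e = 4; +1 → 5 = f.
Latitude extended square 9; −1 → 8.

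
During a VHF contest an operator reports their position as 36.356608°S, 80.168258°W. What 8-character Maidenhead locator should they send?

Shift to the Maidenhead origin (180°W, 90°S): lon 99.83174, lat 53.64339.
Field: 99.83174/20 → 4 → E, 53.64339/10 → 5 → F; chars EF.
Square: 19.83174/2 → 9, 3.64339/1 → 3; chars 93.
Subsquare: 1.83174/0.0833333 → 21 → v, 0.64339/0.0416667 → 15 → p; chars vp.
Extended square: 0.08174/0.00833333 → 9, 0.01839/0.00416667 → 4; chars 94.

EF93vp94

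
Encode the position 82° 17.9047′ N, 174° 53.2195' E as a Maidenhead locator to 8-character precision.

RR72kh61

Shift to the Maidenhead origin (180°W, 90°S): lon 354.88699, lat 172.29841.
Field: 354.88699/20 → 17 → R, 172.29841/10 → 17 → R; chars RR.
Square: 14.88699/2 → 7, 2.29841/1 → 2; chars 72.
Subsquare: 0.88699/0.0833333 → 10 → k, 0.29841/0.0416667 → 7 → h; chars kh.
Extended square: 0.05366/0.00833333 → 6, 0.00674/0.00416667 → 1; chars 61.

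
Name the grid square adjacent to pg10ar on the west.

PG00xr

Longitude subsquare a = 0; −1 → -1, wraps to 23 = x, carry into square.
Longitude square 1; −1 → 0.
The latitude characters are unchanged.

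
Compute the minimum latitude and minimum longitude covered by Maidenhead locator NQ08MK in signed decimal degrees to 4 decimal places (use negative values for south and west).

78.4167, 81.0000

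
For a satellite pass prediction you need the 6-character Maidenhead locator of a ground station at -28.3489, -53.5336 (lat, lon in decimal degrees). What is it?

Add 180° to longitude and 90° to latitude: 126.4664, 61.6511.
Field (20°×10°, letters A–R): 126.4664/20 → 6 → G, 61.6511/10 → 6 → G; chars GG.
Square (2°×1°, digits 0–9): 6.4664/2 → 3, 1.6511/1 → 1; chars 31.
Subsquare (5′×2.5′, letters a–x): 0.4664/0.0833333 → 5 → f, 0.6511/0.0416667 → 15 → p; chars fp.

GG31fp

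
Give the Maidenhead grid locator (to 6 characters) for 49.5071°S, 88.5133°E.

NE40gl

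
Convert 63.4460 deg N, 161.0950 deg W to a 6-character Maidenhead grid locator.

AP93kk

Offset from 180°W / 90°S: lon 18.9050°, lat 153.4460°.
Field (20°×10°, letters A–R): lon ⌊18.9050/20⌋ = 0 → A; lat ⌊153.4460/10⌋ = 15 → P.
Square (2°×1°, digits 0–9): lon ⌊18.9050/2⌋ = 9; lat ⌊3.4460/1⌋ = 3.
Subsquare (5′×2.5′, letters a–x): lon ⌊0.9050/0.0833333⌋ = 10 → k; lat ⌊0.4460/0.0416667⌋ = 10 → k.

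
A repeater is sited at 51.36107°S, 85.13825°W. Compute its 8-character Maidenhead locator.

Shift to the Maidenhead origin (180°W, 90°S): lon 94.86175, lat 38.63893.
Field (20°×10°, letters A–R): 94.86175/20 → 4 → E, 38.63893/10 → 3 → D; chars ED.
Square (2°×1°, digits 0–9): 14.86175/2 → 7, 8.63893/1 → 8; chars 78.
Subsquare (5′×2.5′, letters a–x): 0.86175/0.0833333 → 10 → k, 0.63893/0.0416667 → 15 → p; chars kp.
Extended square (30″×15″, digits 0–9): 0.02842/0.00833333 → 3, 0.01393/0.00416667 → 3; chars 33.

ED78kp33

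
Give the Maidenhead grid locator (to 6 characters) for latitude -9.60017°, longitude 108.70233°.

Offset from 180°W / 90°S: lon 288.7023°, lat 80.3998°.
Field: lon ⌊288.7023/20⌋ = 14 → O; lat ⌊80.3998/10⌋ = 8 → I.
Square: lon ⌊8.7023/2⌋ = 4; lat ⌊0.3998/1⌋ = 0.
Subsquare: lon ⌊0.7023/0.0833333⌋ = 8 → i; lat ⌊0.3998/0.0416667⌋ = 9 → j.

OI40ij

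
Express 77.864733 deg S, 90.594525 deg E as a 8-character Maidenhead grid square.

NB52hd12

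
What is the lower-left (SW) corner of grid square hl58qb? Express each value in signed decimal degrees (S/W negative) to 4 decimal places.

28.0417, -28.6667

Field H=7, L=11: +7·20° lon, +11·10° lat → SW at lon -40°, lat 20°.
Square 5, 8: +5·2° lon, +8·1° lat → SW at lon -30°, lat 28°.
Subsquare q=16, b=1: +16·0.0833333° lon, +1·0.0416667° lat → SW at lon -28.6667°, lat 28.0417°.
latitude 28.0417, longitude -28.6667.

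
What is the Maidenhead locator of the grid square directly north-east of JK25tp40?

Longitude extended square 4; +1 → 5.
Latitude extended square 0; +1 → 1.

JK25tp51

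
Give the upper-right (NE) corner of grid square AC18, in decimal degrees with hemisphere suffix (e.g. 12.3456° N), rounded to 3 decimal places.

Field A=0, C=2: +0·20° lon, +2·10° lat → SW at lon -180°, lat -70°.
Square 1, 8: +1·2° lon, +8·1° lat → SW at lon -178°, lat -62°.
Cell spans 2° lon × 1° lat. NE corner is SW corner plus one full cell.
latitude 61.000° S, longitude 176.000° W.

61.000° S, 176.000° W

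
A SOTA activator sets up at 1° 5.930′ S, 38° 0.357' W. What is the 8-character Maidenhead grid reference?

Shift to the Maidenhead origin (180°W, 90°S): lon 141.99405, lat 88.90117.
Field: 141.99405/20 → 7 → H, 88.90117/10 → 8 → I; chars HI.
Square: 1.99405/2 → 0, 8.90117/1 → 8; chars 08.
Subsquare: 1.99405/0.0833333 → 23 → x, 0.90117/0.0416667 → 21 → v; chars xv.
Extended square: 0.07738/0.00833333 → 9, 0.02617/0.00416667 → 6; chars 96.

HI08xv96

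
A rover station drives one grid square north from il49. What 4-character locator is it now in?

Latitude square 9; +1 → 10, wraps to 0, carry into field.
Latitude field L = 11; +1 → 12 = M.
The longitude characters are unchanged.

IM40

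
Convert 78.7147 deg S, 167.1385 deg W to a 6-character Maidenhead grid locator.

AB61kg

Shift to the Maidenhead origin (180°W, 90°S): lon 12.8615, lat 11.2853.
Field: 12.8615/20 → 0 → A, 11.2853/10 → 1 → B; chars AB.
Square: 12.8615/2 → 6, 1.2853/1 → 1; chars 61.
Subsquare: 0.8615/0.0833333 → 10 → k, 0.2853/0.0416667 → 6 → g; chars kg.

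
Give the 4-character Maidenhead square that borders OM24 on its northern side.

Latitude square 4; +1 → 5.
The longitude characters are unchanged.

OM25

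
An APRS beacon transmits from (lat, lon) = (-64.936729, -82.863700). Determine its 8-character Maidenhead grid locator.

Shift to the Maidenhead origin (180°W, 90°S): lon 97.13630, lat 25.06327.
Field: lon ⌊97.13630/20⌋ = 4 → E; lat ⌊25.06327/10⌋ = 2 → C.
Square: lon ⌊17.13630/2⌋ = 8; lat ⌊5.06327/1⌋ = 5.
Subsquare: lon ⌊1.13630/0.0833333⌋ = 13 → n; lat ⌊0.06327/0.0416667⌋ = 1 → b.
Extended square: lon ⌊0.05297/0.00833333⌋ = 6; lat ⌊0.02160/0.00416667⌋ = 5.

EC85nb65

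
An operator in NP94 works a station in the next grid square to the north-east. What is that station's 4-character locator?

OP05

Longitude square 9; +1 → 10, wraps to 0, carry into field.
Longitude field N = 13; +1 → 14 = O.
Latitude square 4; +1 → 5.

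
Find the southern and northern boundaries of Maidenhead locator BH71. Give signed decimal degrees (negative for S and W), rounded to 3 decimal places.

-19.000, -18.000

Field B=1, H=7: +1·20° lon, +7·10° lat → SW at lon -160°, lat -20°.
Square 7, 1: +7·2° lon, +1·1° lat → SW at lon -146°, lat -19°.
Cell spans 2° lon × 1° lat.
south -19.000, north -18.000.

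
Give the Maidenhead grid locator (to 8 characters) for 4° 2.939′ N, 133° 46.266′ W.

Offset from 180°W / 90°S: lon 46.22890°, lat 94.04898°.
Field: 46.22890/20 → 2 → C, 94.04898/10 → 9 → J; chars CJ.
Square: 6.22890/2 → 3, 4.04898/1 → 4; chars 34.
Subsquare: 0.22890/0.0833333 → 2 → c, 0.04898/0.0416667 → 1 → b; chars cb.
Extended square: 0.06223/0.00833333 → 7, 0.00732/0.00416667 → 1; chars 71.

CJ34cb71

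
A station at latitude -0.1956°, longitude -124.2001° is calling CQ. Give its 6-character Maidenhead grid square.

CI79vt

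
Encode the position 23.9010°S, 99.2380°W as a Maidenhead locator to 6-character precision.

Offset from 180°W / 90°S: lon 80.7620°, lat 66.0990°.
Field (20°×10°, letters A–R): lon ⌊80.7620/20⌋ = 4 → E; lat ⌊66.0990/10⌋ = 6 → G.
Square (2°×1°, digits 0–9): lon ⌊0.7620/2⌋ = 0; lat ⌊6.0990/1⌋ = 6.
Subsquare (5′×2.5′, letters a–x): lon ⌊0.7620/0.0833333⌋ = 9 → j; lat ⌊0.0990/0.0416667⌋ = 2 → c.

EG06jc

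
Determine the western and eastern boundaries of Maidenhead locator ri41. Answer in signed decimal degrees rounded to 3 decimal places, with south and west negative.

Field R=17, I=8: +17·20° lon, +8·10° lat → SW at lon 160°, lat -10°.
Square 4, 1: +4·2° lon, +1·1° lat → SW at lon 168°, lat -9°.
Cell spans 2° lon × 1° lat.
west 168.000, east 170.000.

168.000, 170.000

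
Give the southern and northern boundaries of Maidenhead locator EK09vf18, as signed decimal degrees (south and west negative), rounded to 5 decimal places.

19.24167, 19.24583

Field E=4, K=10: +4·20° lon, +10·10° lat → SW at lon -100°, lat 10°.
Square 0, 9: +0·2° lon, +9·1° lat → SW at lon -100°, lat 19°.
Subsquare v=21, f=5: +21·0.0833333° lon, +5·0.0416667° lat → SW at lon -98.25°, lat 19.2083°.
Extended square 1, 8: +1·0.00833333° lon, +8·0.00416667° lat → SW at lon -98.2417°, lat 19.2417°.
Cell spans 0.00833333° lon × 0.00416667° lat.
south 19.24167, north 19.24583.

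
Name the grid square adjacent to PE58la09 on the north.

PE58lb00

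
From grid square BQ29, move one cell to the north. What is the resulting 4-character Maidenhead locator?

Latitude square 9; +1 → 10, wraps to 0, carry into field.
Latitude field Q = 16; +1 → 17 = R.
The longitude characters are unchanged.

BR20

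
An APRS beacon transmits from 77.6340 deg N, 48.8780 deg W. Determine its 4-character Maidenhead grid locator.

Offset from 180°W / 90°S: lon 131.12°, lat 167.63°.
Field (20°×10°, letters A–R): 131.12/20 → 6 → G, 167.63/10 → 16 → Q; chars GQ.
Square (2°×1°, digits 0–9): 11.12/2 → 5, 7.63/1 → 7; chars 57.

GQ57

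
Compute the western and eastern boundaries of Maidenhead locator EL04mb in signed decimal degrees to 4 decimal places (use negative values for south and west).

Field E=4, L=11: +4·20° lon, +11·10° lat → SW at lon -100°, lat 20°.
Square 0, 4: +0·2° lon, +4·1° lat → SW at lon -100°, lat 24°.
Subsquare m=12, b=1: +12·0.0833333° lon, +1·0.0416667° lat → SW at lon -99°, lat 24.0417°.
Cell spans 0.0833333° lon × 0.0416667° lat.
west -99.0000, east -98.9167.

-99.0000, -98.9167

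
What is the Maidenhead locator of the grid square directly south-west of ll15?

Longitude square 1; −1 → 0.
Latitude square 5; −1 → 4.

LL04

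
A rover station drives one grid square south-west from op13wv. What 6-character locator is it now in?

OP13vu

Longitude subsquare w = 22; −1 → 21 = v.
Latitude subsquare v = 21; −1 → 20 = u.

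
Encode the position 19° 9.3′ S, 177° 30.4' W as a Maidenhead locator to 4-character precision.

Add 180° to longitude and 90° to latitude: 2.49, 70.84.
Field (20°×10°, letters A–R): lon ⌊2.49/20⌋ = 0 → A; lat ⌊70.84/10⌋ = 7 → H.
Square (2°×1°, digits 0–9): lon ⌊2.49/2⌋ = 1; lat ⌊0.84/1⌋ = 0.

AH10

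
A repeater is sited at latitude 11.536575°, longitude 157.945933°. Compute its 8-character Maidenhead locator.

Add 180° to longitude and 90° to latitude: 337.94593, 101.53657.
Field (20°×10°, letters A–R): lon ⌊337.94593/20⌋ = 16 → Q; lat ⌊101.53657/10⌋ = 10 → K.
Square (2°×1°, digits 0–9): lon ⌊17.94593/2⌋ = 8; lat ⌊1.53657/1⌋ = 1.
Subsquare (5′×2.5′, letters a–x): lon ⌊1.94593/0.0833333⌋ = 23 → x; lat ⌊0.53657/0.0416667⌋ = 12 → m.
Extended square (30″×15″, digits 0–9): lon ⌊0.02927/0.00833333⌋ = 3; lat ⌊0.03657/0.00416667⌋ = 8.

QK81xm38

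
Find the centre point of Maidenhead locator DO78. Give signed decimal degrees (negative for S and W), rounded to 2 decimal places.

Field D=3, O=14: +3·20° lon, +14·10° lat → SW at lon -120°, lat 50°.
Square 7, 8: +7·2° lon, +8·1° lat → SW at lon -106°, lat 58°.
Cell spans 2° lon × 1° lat. Centre is SW corner plus half of each.
latitude 58.50, longitude -105.00.

58.50, -105.00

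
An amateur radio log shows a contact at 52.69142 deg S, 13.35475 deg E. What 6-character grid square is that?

JD67qh

Offset from 180°W / 90°S: lon 193.3547°, lat 37.3086°.
Field: 193.3547/20 → 9 → J, 37.3086/10 → 3 → D; chars JD.
Square: 13.3547/2 → 6, 7.3086/1 → 7; chars 67.
Subsquare: 1.3547/0.0833333 → 16 → q, 0.3086/0.0416667 → 7 → h; chars qh.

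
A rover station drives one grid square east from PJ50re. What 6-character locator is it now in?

Longitude subsquare r = 17; +1 → 18 = s.
The latitude characters are unchanged.

PJ50se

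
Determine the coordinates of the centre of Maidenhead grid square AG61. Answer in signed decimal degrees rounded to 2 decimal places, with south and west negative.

-28.50, -167.00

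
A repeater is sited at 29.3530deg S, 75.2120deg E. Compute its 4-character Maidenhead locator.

MG70

Shift to the Maidenhead origin (180°W, 90°S): lon 255.21, lat 60.65.
Field: lon ⌊255.21/20⌋ = 12 → M; lat ⌊60.65/10⌋ = 6 → G.
Square: lon ⌊15.21/2⌋ = 7; lat ⌊0.65/1⌋ = 0.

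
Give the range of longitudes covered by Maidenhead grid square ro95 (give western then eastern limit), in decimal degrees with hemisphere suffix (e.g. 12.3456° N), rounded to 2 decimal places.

Field R=17, O=14: +17·20° lon, +14·10° lat → SW at lon 160°, lat 50°.
Square 9, 5: +9·2° lon, +5·1° lat → SW at lon 178°, lat 55°.
Cell spans 2° lon × 1° lat.
west 178.00° E, east 180.00° E.

178.00° E, 180.00° E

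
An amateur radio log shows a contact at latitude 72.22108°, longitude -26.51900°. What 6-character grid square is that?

Offset from 180°W / 90°S: lon 153.4810°, lat 162.2211°.
Field (20°×10°, letters A–R): 153.4810/20 → 7 → H, 162.2211/10 → 16 → Q; chars HQ.
Square (2°×1°, digits 0–9): 13.4810/2 → 6, 2.2211/1 → 2; chars 62.
Subsquare (5′×2.5′, letters a–x): 1.4810/0.0833333 → 17 → r, 0.2211/0.0416667 → 5 → f; chars rf.

HQ62rf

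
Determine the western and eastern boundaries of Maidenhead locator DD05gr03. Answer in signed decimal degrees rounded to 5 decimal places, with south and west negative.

-119.50000, -119.49167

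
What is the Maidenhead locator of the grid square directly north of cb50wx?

CB51wa

Latitude subsquare x = 23; +1 → 24, wraps to 0 = a, carry into square.
Latitude square 0; +1 → 1.
The longitude characters are unchanged.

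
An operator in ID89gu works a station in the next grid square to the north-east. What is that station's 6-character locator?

ID89hv

Longitude subsquare g = 6; +1 → 7 = h.
Latitude subsquare u = 20; +1 → 21 = v.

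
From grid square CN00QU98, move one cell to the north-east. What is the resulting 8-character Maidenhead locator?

Longitude extended square 9; +1 → 10, wraps to 0, carry into subsquare.
Longitude subsquare q = 16; +1 → 17 = r.
Latitude extended square 8; +1 → 9.

CN00ru09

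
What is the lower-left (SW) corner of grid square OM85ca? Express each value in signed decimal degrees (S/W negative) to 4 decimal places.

Field O=14, M=12: +14·20° lon, +12·10° lat → SW at lon 100°, lat 30°.
Square 8, 5: +8·2° lon, +5·1° lat → SW at lon 116°, lat 35°.
Subsquare c=2, a=0: +2·0.0833333° lon, +0·0.0416667° lat → SW at lon 116.167°, lat 35°.
latitude 35.0000, longitude 116.1667.

35.0000, 116.1667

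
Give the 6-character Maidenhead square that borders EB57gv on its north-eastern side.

Longitude subsquare g = 6; +1 → 7 = h.
Latitude subsquare v = 21; +1 → 22 = w.

EB57hw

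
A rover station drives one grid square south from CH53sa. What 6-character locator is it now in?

CH52sx

Latitude subsquare a = 0; −1 → -1, wraps to 23 = x, carry into square.
Latitude square 3; −1 → 2.
The longitude characters are unchanged.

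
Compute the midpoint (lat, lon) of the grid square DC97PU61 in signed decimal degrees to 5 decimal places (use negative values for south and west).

Field D=3, C=2: +3·20° lon, +2·10° lat → SW at lon -120°, lat -70°.
Square 9, 7: +9·2° lon, +7·1° lat → SW at lon -102°, lat -63°.
Subsquare p=15, u=20: +15·0.0833333° lon, +20·0.0416667° lat → SW at lon -100.75°, lat -62.1667°.
Extended square 6, 1: +6·0.00833333° lon, +1·0.00416667° lat → SW at lon -100.7°, lat -62.1625°.
Cell spans 0.00833333° lon × 0.00416667° lat. Centre is SW corner plus half of each.
latitude -62.16042, longitude -100.69583.

-62.16042, -100.69583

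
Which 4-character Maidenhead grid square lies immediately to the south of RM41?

RM40

Latitude square 1; −1 → 0.
The longitude characters are unchanged.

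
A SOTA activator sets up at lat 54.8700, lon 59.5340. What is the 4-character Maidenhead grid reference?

Shift to the Maidenhead origin (180°W, 90°S): lon 239.53, lat 144.87.
Field (20°×10°, letters A–R): 239.53/20 → 11 → L, 144.87/10 → 14 → O; chars LO.
Square (2°×1°, digits 0–9): 19.53/2 → 9, 4.87/1 → 4; chars 94.

LO94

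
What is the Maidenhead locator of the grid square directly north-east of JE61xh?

JE71ai

Longitude subsquare x = 23; +1 → 24, wraps to 0 = a, carry into square.
Longitude square 6; +1 → 7.
Latitude subsquare h = 7; +1 → 8 = i.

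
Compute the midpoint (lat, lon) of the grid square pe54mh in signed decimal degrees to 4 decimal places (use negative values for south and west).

-45.6875, 131.0417

Field P=15, E=4: +15·20° lon, +4·10° lat → SW at lon 120°, lat -50°.
Square 5, 4: +5·2° lon, +4·1° lat → SW at lon 130°, lat -46°.
Subsquare m=12, h=7: +12·0.0833333° lon, +7·0.0416667° lat → SW at lon 131°, lat -45.7083°.
Cell spans 0.0833333° lon × 0.0416667° lat. Centre is SW corner plus half of each.
latitude -45.6875, longitude 131.0417.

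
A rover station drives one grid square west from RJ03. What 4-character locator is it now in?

QJ93

Longitude square 0; −1 → -1, wraps to 9, carry into field.
Longitude field R = 17; −1 → 16 = Q.
The latitude characters are unchanged.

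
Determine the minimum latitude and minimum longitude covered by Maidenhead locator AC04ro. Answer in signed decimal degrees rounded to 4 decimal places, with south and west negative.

-65.4167, -178.5833

Field A=0, C=2: +0·20° lon, +2·10° lat → SW at lon -180°, lat -70°.
Square 0, 4: +0·2° lon, +4·1° lat → SW at lon -180°, lat -66°.
Subsquare r=17, o=14: +17·0.0833333° lon, +14·0.0416667° lat → SW at lon -178.583°, lat -65.4167°.
latitude -65.4167, longitude -178.5833.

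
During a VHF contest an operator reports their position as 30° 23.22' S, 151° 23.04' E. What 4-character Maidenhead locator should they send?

Offset from 180°W / 90°S: lon 331.38°, lat 59.61°.
Field (20°×10°, letters A–R): 331.38/20 → 16 → Q, 59.61/10 → 5 → F; chars QF.
Square (2°×1°, digits 0–9): 11.38/2 → 5, 9.61/1 → 9; chars 59.

QF59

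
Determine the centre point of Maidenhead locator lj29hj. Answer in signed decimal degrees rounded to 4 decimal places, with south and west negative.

9.3958, 44.6250

Field L=11, J=9: +11·20° lon, +9·10° lat → SW at lon 40°, lat 0°.
Square 2, 9: +2·2° lon, +9·1° lat → SW at lon 44°, lat 9°.
Subsquare h=7, j=9: +7·0.0833333° lon, +9·0.0416667° lat → SW at lon 44.5833°, lat 9.375°.
Cell spans 0.0833333° lon × 0.0416667° lat. Centre is SW corner plus half of each.
latitude 9.3958, longitude 44.6250.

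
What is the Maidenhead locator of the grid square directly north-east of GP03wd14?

GP03wd25

Longitude extended square 1; +1 → 2.
Latitude extended square 4; +1 → 5.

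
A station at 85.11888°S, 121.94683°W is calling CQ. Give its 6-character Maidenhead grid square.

CA94av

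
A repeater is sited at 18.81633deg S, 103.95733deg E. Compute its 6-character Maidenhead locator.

Add 180° to longitude and 90° to latitude: 283.9573, 71.1837.
Field: 283.9573/20 → 14 → O, 71.1837/10 → 7 → H; chars OH.
Square: 3.9573/2 → 1, 1.1837/1 → 1; chars 11.
Subsquare: 1.9573/0.0833333 → 23 → x, 0.1837/0.0416667 → 4 → e; chars xe.

OH11xe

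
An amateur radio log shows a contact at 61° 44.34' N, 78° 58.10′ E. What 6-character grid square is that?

MP91lr

Add 180° to longitude and 90° to latitude: 258.9683, 151.7390.
Field: 258.9683/20 → 12 → M, 151.7390/10 → 15 → P; chars MP.
Square: 18.9683/2 → 9, 1.7390/1 → 1; chars 91.
Subsquare: 0.9683/0.0833333 → 11 → l, 0.7390/0.0416667 → 17 → r; chars lr.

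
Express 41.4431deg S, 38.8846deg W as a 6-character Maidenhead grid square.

Shift to the Maidenhead origin (180°W, 90°S): lon 141.1154, lat 48.5569.
Field: 141.1154/20 → 7 → H, 48.5569/10 → 4 → E; chars HE.
Square: 1.1154/2 → 0, 8.5569/1 → 8; chars 08.
Subsquare: 1.1154/0.0833333 → 13 → n, 0.5569/0.0416667 → 13 → n; chars nn.

HE08nn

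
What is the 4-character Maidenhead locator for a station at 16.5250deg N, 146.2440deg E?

QK36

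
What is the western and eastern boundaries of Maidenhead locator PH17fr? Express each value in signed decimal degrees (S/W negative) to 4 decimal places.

122.4167, 122.5000

Field P=15, H=7: +15·20° lon, +7·10° lat → SW at lon 120°, lat -20°.
Square 1, 7: +1·2° lon, +7·1° lat → SW at lon 122°, lat -13°.
Subsquare f=5, r=17: +5·0.0833333° lon, +17·0.0416667° lat → SW at lon 122.417°, lat -12.2917°.
Cell spans 0.0833333° lon × 0.0416667° lat.
west 122.4167, east 122.5000.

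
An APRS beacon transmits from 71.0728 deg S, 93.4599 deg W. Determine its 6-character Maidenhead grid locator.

EB38gw

Add 180° to longitude and 90° to latitude: 86.5401, 18.9272.
Field: 86.5401/20 → 4 → E, 18.9272/10 → 1 → B; chars EB.
Square: 6.5401/2 → 3, 8.9272/1 → 8; chars 38.
Subsquare: 0.5401/0.0833333 → 6 → g, 0.9272/0.0416667 → 22 → w; chars gw.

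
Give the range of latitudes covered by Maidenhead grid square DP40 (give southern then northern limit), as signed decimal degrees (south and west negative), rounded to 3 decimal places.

60.000, 61.000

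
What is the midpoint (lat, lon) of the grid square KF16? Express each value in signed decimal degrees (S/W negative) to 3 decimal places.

-33.500, 23.000

Field K=10, F=5: +10·20° lon, +5·10° lat → SW at lon 20°, lat -40°.
Square 1, 6: +1·2° lon, +6·1° lat → SW at lon 22°, lat -34°.
Cell spans 2° lon × 1° lat. Centre is SW corner plus half of each.
latitude -33.500, longitude 23.000.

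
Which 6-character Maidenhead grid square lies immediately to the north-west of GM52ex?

Longitude subsquare e = 4; −1 → 3 = d.
Latitude subsquare x = 23; +1 → 24, wraps to 0 = a, carry into square.
Latitude square 2; +1 → 3.

GM53da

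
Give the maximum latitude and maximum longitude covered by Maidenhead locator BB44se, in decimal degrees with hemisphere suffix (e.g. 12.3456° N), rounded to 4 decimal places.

75.7917° S, 150.4167° W

Field B=1, B=1: +1·20° lon, +1·10° lat → SW at lon -160°, lat -80°.
Square 4, 4: +4·2° lon, +4·1° lat → SW at lon -152°, lat -76°.
Subsquare s=18, e=4: +18·0.0833333° lon, +4·0.0416667° lat → SW at lon -150.5°, lat -75.8333°.
Cell spans 0.0833333° lon × 0.0416667° lat. NE corner is SW corner plus one full cell.
latitude 75.7917° S, longitude 150.4167° W.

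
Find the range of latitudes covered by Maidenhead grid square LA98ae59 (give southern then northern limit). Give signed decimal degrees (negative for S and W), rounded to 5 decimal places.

-81.79583, -81.79167

Field L=11, A=0: +11·20° lon, +0·10° lat → SW at lon 40°, lat -90°.
Square 9, 8: +9·2° lon, +8·1° lat → SW at lon 58°, lat -82°.
Subsquare a=0, e=4: +0·0.0833333° lon, +4·0.0416667° lat → SW at lon 58°, lat -81.8333°.
Extended square 5, 9: +5·0.00833333° lon, +9·0.00416667° lat → SW at lon 58.0417°, lat -81.7958°.
Cell spans 0.00833333° lon × 0.00416667° lat.
south -81.79583, north -81.79167.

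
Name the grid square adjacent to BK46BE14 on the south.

Latitude extended square 4; −1 → 3.
The longitude characters are unchanged.

BK46be13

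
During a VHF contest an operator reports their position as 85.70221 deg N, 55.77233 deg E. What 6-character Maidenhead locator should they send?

LR75vq

Shift to the Maidenhead origin (180°W, 90°S): lon 235.7723, lat 175.7022.
Field: 235.7723/20 → 11 → L, 175.7022/10 → 17 → R; chars LR.
Square: 15.7723/2 → 7, 5.7022/1 → 5; chars 75.
Subsquare: 1.7723/0.0833333 → 21 → v, 0.7022/0.0416667 → 16 → q; chars vq.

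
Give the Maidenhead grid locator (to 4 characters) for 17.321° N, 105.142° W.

Offset from 180°W / 90°S: lon 74.86°, lat 107.32°.
Field: 74.86/20 → 3 → D, 107.32/10 → 10 → K; chars DK.
Square: 14.86/2 → 7, 7.32/1 → 7; chars 77.

DK77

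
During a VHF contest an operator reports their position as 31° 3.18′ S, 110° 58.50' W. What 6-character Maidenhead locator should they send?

DF48mw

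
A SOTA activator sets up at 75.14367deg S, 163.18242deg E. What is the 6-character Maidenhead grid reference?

RB14ou

Add 180° to longitude and 90° to latitude: 343.1824, 14.8563.
Field: lon ⌊343.1824/20⌋ = 17 → R; lat ⌊14.8563/10⌋ = 1 → B.
Square: lon ⌊3.1824/2⌋ = 1; lat ⌊4.8563/1⌋ = 4.
Subsquare: lon ⌊1.1824/0.0833333⌋ = 14 → o; lat ⌊0.8563/0.0416667⌋ = 20 → u.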